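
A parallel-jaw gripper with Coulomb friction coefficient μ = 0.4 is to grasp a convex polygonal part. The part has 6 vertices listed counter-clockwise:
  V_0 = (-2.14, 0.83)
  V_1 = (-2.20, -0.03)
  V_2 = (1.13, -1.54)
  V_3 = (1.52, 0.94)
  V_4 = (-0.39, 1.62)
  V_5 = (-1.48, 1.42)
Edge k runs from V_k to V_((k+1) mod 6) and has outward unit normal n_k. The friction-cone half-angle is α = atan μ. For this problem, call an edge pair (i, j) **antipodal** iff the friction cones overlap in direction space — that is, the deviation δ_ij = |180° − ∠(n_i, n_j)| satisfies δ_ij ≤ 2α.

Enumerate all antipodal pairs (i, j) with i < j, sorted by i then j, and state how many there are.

count = 4; pairs: (0,2), (1,3), (1,4), (2,5)

α = atan 0.4 = 21.80°;  2α = 43.60°
n_0 = (-0.9976, +0.0696)
n_1 = (-0.4130, -0.9107)
n_2 = (+0.9879, -0.1553)
n_3 = (+0.3354, +0.9421)
n_4 = (-0.1805, +0.9836)
n_5 = (-0.6665, +0.7455)
  (0,1): δ = 110.40°  ·
  (0,2): δ = 4.95°  ✓
  (0,3): δ = 74.39°  ·
  (0,4): δ = 104.39°  ·
  (0,5): δ = 135.79°  ·
  (1,2): δ = 74.54°  ·
  (1,3): δ = 4.80°  ✓
  (1,4): δ = 34.79°  ✓
  (1,5): δ = 66.19°  ·
  (2,3): δ = 100.66°  ·
  (2,4): δ = 70.67°  ·
  (2,5): δ = 39.27°  ✓
  (3,4): δ = 150.01°  ·
  (3,5): δ = 118.61°  ·
  (4,5): δ = 148.60°  ·
antipodal pairs: 4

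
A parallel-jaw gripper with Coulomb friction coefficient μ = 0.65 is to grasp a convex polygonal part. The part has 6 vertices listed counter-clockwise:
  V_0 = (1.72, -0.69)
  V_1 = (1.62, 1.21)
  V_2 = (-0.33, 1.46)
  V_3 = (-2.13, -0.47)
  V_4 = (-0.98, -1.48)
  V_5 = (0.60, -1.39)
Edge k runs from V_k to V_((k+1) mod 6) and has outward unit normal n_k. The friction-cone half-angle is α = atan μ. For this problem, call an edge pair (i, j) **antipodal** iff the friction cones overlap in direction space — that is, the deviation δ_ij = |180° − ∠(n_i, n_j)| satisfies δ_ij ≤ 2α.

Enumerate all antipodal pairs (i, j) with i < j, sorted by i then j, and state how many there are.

α = atan 0.65 = 33.02°;  2α = 66.05°
n_0 = (+0.9986, +0.0526)
n_1 = (+0.1272, +0.9919)
n_2 = (-0.7313, +0.6820)
n_3 = (-0.6599, -0.7514)
n_4 = (+0.0569, -0.9984)
n_5 = (+0.5300, -0.8480)
  (0,1): δ = 100.32°  ·
  (0,2): δ = 46.02°  ✓
  (0,3): δ = 45.70°  ✓
  (0,4): δ = 90.25°  ·
  (0,5): δ = 118.99°  ·
  (1,2): δ = 125.70°  ·
  (1,3): δ = 33.99°  ✓
  (1,4): δ = 10.57°  ✓
  (1,5): δ = 39.31°  ✓
  (2,3): δ = 88.29°  ·
  (2,4): δ = 43.74°  ✓
  (2,5): δ = 14.99°  ✓
  (3,4): δ = 135.45°  ·
  (3,5): δ = 106.70°  ·
  (4,5): δ = 151.25°  ·
antipodal pairs: 7

count = 7; pairs: (0,2), (0,3), (1,3), (1,4), (1,5), (2,4), (2,5)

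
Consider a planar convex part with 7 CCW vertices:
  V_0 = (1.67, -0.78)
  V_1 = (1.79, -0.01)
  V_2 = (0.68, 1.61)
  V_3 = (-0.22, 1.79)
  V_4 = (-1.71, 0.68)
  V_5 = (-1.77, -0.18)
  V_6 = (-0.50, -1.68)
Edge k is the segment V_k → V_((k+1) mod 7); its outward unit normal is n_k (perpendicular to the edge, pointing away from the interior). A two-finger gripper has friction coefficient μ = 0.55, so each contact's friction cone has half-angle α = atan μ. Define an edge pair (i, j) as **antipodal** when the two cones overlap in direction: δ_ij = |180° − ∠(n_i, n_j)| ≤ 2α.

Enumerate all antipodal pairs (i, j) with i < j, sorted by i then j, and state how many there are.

α = atan 0.55 = 28.81°;  2α = 57.62°
n_0 = (+0.9881, -0.1540)
n_1 = (+0.8249, +0.5652)
n_2 = (+0.1961, +0.9806)
n_3 = (-0.5974, +0.8019)
n_4 = (-0.9976, +0.0696)
n_5 = (-0.7632, -0.6462)
n_6 = (+0.3831, -0.9237)
  (0,1): δ = 136.72°  ·
  (0,2): δ = 92.45°  ·
  (0,3): δ = 44.46°  ✓
  (0,4): δ = 4.87°  ✓
  (0,5): δ = 49.11°  ✓
  (0,6): δ = 121.38°  ·
  (1,2): δ = 135.73°  ·
  (1,3): δ = 87.73°  ·
  (1,4): δ = 38.41°  ✓
  (1,5): δ = 5.84°  ✓
  (1,6): δ = 78.11°  ·
  (2,3): δ = 132.01°  ·
  (2,4): δ = 82.68°  ·
  (2,5): δ = 38.44°  ✓
  (2,6): δ = 33.84°  ✓
  (3,4): δ = 130.68°  ·
  (3,5): δ = 86.43°  ·
  (3,6): δ = 14.16°  ✓
  (4,5): δ = 135.76°  ·
  (4,6): δ = 63.48°  ·
  (5,6): δ = 107.73°  ·
antipodal pairs: 8

count = 8; pairs: (0,3), (0,4), (0,5), (1,4), (1,5), (2,5), (2,6), (3,6)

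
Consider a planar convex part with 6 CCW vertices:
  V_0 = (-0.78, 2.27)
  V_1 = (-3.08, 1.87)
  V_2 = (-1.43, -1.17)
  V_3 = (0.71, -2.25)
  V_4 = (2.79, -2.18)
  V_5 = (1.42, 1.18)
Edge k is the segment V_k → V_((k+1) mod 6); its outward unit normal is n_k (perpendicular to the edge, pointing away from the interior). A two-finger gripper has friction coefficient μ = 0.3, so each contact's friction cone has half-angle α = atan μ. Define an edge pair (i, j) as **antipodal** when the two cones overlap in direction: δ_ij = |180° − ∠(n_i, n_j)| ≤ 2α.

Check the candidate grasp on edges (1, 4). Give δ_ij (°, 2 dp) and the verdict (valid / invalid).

α = atan 0.3 = 16.70°;  2α = 33.40°
edge 1: e_1 = (+1.65, -3.04);  n_1 = (-0.8789, -0.4770)
edge 4: e_4 = (-1.37, +3.36);  n_4 = (+0.9260, +0.3776)
∠(n_1, n_4) = 173.69°
δ = |180° − 173.69°| = 6.31°
6.31° ≤ 2α = 33.40°  →  valid

δ = 6.31°, valid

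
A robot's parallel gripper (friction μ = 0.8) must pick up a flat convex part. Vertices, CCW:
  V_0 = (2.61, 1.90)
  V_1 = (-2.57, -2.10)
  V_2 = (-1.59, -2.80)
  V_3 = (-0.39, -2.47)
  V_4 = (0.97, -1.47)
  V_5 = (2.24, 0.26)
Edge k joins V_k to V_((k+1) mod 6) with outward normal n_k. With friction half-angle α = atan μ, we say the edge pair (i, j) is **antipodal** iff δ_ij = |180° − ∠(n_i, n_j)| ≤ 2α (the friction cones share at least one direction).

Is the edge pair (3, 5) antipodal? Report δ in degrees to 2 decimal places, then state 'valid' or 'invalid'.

δ = 139.04°, invalid

α = atan 0.8 = 38.66°;  2α = 77.32°
edge 3: e_3 = (+1.36, +1.00);  n_3 = (+0.5924, -0.8057)
edge 5: e_5 = (+0.37, +1.64);  n_5 = (+0.9755, -0.2201)
∠(n_3, n_5) = 40.96°
δ = |180° − 40.96°| = 139.04°
139.04° > 2α = 77.32°  →  invalid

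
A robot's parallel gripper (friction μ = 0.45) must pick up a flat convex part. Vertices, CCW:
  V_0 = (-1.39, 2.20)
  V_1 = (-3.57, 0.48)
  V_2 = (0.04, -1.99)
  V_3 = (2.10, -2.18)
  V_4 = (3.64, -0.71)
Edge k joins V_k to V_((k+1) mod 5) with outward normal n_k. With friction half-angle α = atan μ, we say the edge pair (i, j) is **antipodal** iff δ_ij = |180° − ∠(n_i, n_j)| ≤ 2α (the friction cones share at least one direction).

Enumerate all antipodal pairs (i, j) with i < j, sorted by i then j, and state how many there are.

α = atan 0.45 = 24.23°;  2α = 48.46°
n_0 = (-0.6194, +0.7851)
n_1 = (-0.5647, -0.8253)
n_2 = (-0.0918, -0.9958)
n_3 = (+0.6905, -0.7234)
n_4 = (+0.5008, +0.8656)
  (0,1): δ = 72.65°  ·
  (0,2): δ = 43.54°  ✓
  (0,3): δ = 5.39°  ✓
  (0,4): δ = 111.68°  ·
  (1,2): δ = 150.89°  ·
  (1,3): δ = 101.95°  ·
  (1,4): δ = 4.33°  ✓
  (2,3): δ = 131.06°  ·
  (2,4): δ = 24.78°  ✓
  (3,4): δ = 73.72°  ·
antipodal pairs: 4

count = 4; pairs: (0,2), (0,3), (1,4), (2,4)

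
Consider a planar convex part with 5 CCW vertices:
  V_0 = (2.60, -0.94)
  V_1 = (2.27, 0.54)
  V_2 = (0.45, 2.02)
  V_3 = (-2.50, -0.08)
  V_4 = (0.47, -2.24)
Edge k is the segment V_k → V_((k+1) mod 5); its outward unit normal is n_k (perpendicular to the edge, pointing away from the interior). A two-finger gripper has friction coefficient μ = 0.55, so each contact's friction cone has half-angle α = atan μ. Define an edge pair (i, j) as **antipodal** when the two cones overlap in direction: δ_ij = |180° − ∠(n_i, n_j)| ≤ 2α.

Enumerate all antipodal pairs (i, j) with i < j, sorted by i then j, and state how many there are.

count = 3; pairs: (0,3), (1,3), (2,4)

α = atan 0.55 = 28.81°;  2α = 57.62°
n_0 = (+0.9760, +0.2176)
n_1 = (+0.6309, +0.7759)
n_2 = (-0.5799, +0.8147)
n_3 = (-0.5882, -0.8087)
n_4 = (+0.5210, -0.8536)
  (0,1): δ = 141.69°  ·
  (0,2): δ = 67.12°  ·
  (0,3): δ = 41.40°  ✓
  (0,4): δ = 108.83°  ·
  (1,2): δ = 105.44°  ·
  (1,3): δ = 3.09°  ✓
  (1,4): δ = 70.51°  ·
  (2,3): δ = 71.47°  ·
  (2,4): δ = 4.05°  ✓
  (3,4): δ = 112.58°  ·
antipodal pairs: 3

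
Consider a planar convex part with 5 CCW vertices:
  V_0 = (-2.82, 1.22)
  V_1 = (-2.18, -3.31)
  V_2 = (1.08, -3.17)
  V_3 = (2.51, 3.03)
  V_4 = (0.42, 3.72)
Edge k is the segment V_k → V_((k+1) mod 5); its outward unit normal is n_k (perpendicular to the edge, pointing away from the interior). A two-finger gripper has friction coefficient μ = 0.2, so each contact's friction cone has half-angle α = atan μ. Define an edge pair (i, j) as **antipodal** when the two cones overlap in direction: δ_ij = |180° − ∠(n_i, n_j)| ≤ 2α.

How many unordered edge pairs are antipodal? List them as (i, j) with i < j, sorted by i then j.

count = 2; pairs: (0,2), (1,3)

α = atan 0.2 = 11.31°;  2α = 22.62°
n_0 = (-0.9902, -0.1399)
n_1 = (+0.0429, -0.9991)
n_2 = (+0.9744, -0.2247)
n_3 = (+0.3135, +0.9496)
n_4 = (-0.6109, +0.7917)
  (0,1): δ = 95.58°  ·
  (0,2): δ = 21.03°  ✓
  (0,3): δ = 63.69°  ·
  (0,4): δ = 119.61°  ·
  (1,2): δ = 105.45°  ·
  (1,3): δ = 20.73°  ✓
  (1,4): δ = 35.19°  ·
  (2,3): δ = 95.28°  ·
  (2,4): δ = 39.36°  ·
  (3,4): δ = 124.08°  ·
antipodal pairs: 2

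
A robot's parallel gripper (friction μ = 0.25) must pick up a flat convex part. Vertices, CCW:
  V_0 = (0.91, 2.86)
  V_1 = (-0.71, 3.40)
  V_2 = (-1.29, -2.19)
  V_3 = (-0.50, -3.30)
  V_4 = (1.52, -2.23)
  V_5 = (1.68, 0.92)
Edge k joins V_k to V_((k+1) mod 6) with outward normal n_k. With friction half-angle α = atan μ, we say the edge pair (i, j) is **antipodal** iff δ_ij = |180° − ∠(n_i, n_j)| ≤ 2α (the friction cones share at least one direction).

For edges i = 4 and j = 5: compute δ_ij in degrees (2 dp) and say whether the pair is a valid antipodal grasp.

δ = 155.44°, invalid

α = atan 0.25 = 14.04°;  2α = 28.07°
edge 4: e_4 = (+0.16, +3.15);  n_4 = (+0.9987, -0.0507)
edge 5: e_5 = (-0.77, +1.94);  n_5 = (+0.9295, +0.3689)
∠(n_4, n_5) = 24.56°
δ = |180° − 24.56°| = 155.44°
155.44° > 2α = 28.07°  →  invalid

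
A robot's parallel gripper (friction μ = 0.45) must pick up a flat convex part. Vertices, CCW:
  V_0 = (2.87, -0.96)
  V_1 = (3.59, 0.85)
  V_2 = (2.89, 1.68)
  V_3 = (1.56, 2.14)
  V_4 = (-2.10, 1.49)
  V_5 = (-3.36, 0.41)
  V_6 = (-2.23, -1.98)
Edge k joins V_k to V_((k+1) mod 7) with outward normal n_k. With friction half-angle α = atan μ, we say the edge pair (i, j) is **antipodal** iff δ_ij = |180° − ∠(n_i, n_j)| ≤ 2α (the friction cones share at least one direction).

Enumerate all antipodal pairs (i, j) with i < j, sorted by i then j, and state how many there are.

α = atan 0.45 = 24.23°;  2α = 48.46°
n_0 = (+0.9292, -0.3696)
n_1 = (+0.7644, +0.6447)
n_2 = (+0.3269, +0.9451)
n_3 = (-0.1749, +0.9846)
n_4 = (-0.6508, +0.7593)
n_5 = (-0.9040, -0.4274)
n_6 = (+0.1961, -0.9806)
  (0,1): δ = 118.16°  ·
  (0,2): δ = 87.39°  ·
  (0,3): δ = 58.24°  ·
  (0,4): δ = 27.71°  ✓
  (0,5): δ = 47.00°  ✓
  (0,6): δ = 123.00°  ·
  (1,2): δ = 149.22°  ·
  (1,3): δ = 120.07°  ·
  (1,4): δ = 89.54°  ·
  (1,5): δ = 14.84°  ✓
  (1,6): δ = 61.17°  ·
  (2,3): δ = 150.85°  ·
  (2,4): δ = 120.32°  ·
  (2,5): δ = 45.62°  ✓
  (2,6): δ = 30.39°  ✓
  (3,4): δ = 149.47°  ·
  (3,5): δ = 74.77°  ·
  (3,6): δ = 1.24°  ✓
  (4,5): δ = 105.30°  ·
  (4,6): δ = 29.29°  ✓
  (5,6): δ = 104.00°  ·
antipodal pairs: 7

count = 7; pairs: (0,4), (0,5), (1,5), (2,5), (2,6), (3,6), (4,6)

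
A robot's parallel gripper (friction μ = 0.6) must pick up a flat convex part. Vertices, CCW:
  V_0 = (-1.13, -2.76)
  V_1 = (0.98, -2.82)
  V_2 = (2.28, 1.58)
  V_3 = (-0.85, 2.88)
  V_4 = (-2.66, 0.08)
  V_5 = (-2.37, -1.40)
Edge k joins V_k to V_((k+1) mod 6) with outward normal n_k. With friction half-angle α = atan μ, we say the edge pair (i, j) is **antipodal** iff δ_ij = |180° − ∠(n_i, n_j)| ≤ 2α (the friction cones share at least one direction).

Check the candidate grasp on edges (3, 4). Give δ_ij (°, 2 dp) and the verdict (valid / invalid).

δ = 136.03°, invalid

α = atan 0.6 = 30.96°;  2α = 61.93°
edge 3: e_3 = (-1.81, -2.80);  n_3 = (-0.8398, +0.5429)
edge 4: e_4 = (+0.29, -1.48);  n_4 = (-0.9813, -0.1923)
∠(n_3, n_4) = 43.97°
δ = |180° − 43.97°| = 136.03°
136.03° > 2α = 61.93°  →  invalid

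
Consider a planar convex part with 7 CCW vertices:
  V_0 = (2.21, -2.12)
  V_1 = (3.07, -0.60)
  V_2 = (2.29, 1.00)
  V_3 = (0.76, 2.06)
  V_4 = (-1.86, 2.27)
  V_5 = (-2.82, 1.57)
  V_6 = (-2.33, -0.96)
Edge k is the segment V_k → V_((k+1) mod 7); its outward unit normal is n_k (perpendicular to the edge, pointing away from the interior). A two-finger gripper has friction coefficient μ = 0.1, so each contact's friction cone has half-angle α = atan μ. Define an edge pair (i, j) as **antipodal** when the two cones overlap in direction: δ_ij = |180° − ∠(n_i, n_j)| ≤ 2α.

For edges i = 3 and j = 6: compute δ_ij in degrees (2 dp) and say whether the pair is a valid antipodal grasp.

δ = 9.75°, valid

α = atan 0.1 = 5.71°;  2α = 11.42°
edge 3: e_3 = (-2.62, +0.21);  n_3 = (+0.0799, +0.9968)
edge 6: e_6 = (+4.54, -1.16);  n_6 = (-0.2476, -0.9689)
∠(n_3, n_6) = 170.25°
δ = |180° − 170.25°| = 9.75°
9.75° ≤ 2α = 11.42°  →  valid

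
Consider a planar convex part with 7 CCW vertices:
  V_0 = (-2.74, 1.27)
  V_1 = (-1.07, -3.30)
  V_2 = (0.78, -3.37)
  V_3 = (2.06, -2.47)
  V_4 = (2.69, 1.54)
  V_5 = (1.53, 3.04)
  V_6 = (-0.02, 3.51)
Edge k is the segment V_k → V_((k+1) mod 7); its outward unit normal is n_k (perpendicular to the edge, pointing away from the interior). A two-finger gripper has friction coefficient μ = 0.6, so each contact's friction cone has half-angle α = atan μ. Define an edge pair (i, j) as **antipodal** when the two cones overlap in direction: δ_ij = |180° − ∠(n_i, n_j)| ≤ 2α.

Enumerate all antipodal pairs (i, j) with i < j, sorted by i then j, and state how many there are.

α = atan 0.6 = 30.96°;  2α = 61.93°
n_0 = (-0.9393, -0.3432)
n_1 = (-0.0378, -0.9993)
n_2 = (+0.5752, -0.8180)
n_3 = (+0.9879, -0.1552)
n_4 = (+0.7911, +0.6117)
n_5 = (+0.2902, +0.9570)
n_6 = (-0.6357, +0.7719)
  (0,1): δ = 112.24°  ·
  (0,2): δ = 74.96°  ·
  (0,3): δ = 29.00°  ✓
  (0,4): δ = 17.64°  ✓
  (0,5): δ = 53.06°  ✓
  (0,6): δ = 109.40°  ·
  (1,2): δ = 142.72°  ·
  (1,3): δ = 96.76°  ·
  (1,4): δ = 50.12°  ✓
  (1,5): δ = 14.70°  ✓
  (1,6): δ = 41.64°  ✓
  (2,3): δ = 134.04°  ·
  (2,4): δ = 87.40°  ·
  (2,5): δ = 51.98°  ✓
  (2,6): δ = 4.36°  ✓
  (3,4): δ = 133.36°  ·
  (3,5): δ = 97.94°  ·
  (3,6): δ = 41.60°  ✓
  (4,5): δ = 144.58°  ·
  (4,6): δ = 88.24°  ·
  (5,6): δ = 123.66°  ·
antipodal pairs: 9

count = 9; pairs: (0,3), (0,4), (0,5), (1,4), (1,5), (1,6), (2,5), (2,6), (3,6)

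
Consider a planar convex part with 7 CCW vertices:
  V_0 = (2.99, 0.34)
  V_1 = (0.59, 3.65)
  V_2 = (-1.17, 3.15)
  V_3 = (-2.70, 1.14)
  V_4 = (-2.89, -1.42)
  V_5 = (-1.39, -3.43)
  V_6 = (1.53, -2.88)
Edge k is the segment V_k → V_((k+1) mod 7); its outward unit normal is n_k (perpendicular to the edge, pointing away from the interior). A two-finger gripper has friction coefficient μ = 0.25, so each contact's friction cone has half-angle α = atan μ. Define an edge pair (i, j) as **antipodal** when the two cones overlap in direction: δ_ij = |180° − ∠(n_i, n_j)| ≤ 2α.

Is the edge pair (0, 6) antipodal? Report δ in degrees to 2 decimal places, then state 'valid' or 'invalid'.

α = atan 0.25 = 14.04°;  2α = 28.07°
edge 0: e_0 = (-2.40, +3.31);  n_0 = (+0.8096, +0.5870)
edge 6: e_6 = (+1.46, +3.22);  n_6 = (+0.9108, -0.4130)
∠(n_0, n_6) = 60.34°
δ = |180° − 60.34°| = 119.66°
119.66° > 2α = 28.07°  →  invalid

δ = 119.66°, invalid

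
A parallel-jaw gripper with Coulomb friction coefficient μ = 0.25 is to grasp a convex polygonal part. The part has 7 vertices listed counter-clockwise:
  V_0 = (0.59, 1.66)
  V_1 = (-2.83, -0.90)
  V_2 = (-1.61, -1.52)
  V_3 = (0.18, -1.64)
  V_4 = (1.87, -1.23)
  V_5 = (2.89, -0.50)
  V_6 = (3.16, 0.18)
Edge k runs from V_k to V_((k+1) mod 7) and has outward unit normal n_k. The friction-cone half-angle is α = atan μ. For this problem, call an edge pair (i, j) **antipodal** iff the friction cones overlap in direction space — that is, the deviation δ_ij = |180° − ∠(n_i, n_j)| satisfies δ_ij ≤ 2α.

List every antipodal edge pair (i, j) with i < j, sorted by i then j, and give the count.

α = atan 0.25 = 14.04°;  2α = 28.07°
n_0 = (-0.5993, +0.8006)
n_1 = (-0.4530, -0.8915)
n_2 = (-0.0669, -0.9978)
n_3 = (+0.2358, -0.9718)
n_4 = (+0.5820, -0.8132)
n_5 = (+0.9294, -0.3690)
n_6 = (+0.4990, +0.8666)
  (0,1): δ = 63.76°  ·
  (0,2): δ = 40.65°  ·
  (0,3): δ = 23.18°  ✓
  (0,4): δ = 1.23°  ✓
  (0,5): δ = 31.53°  ·
  (0,6): δ = 113.25°  ·
  (1,2): δ = 156.90°  ·
  (1,3): δ = 139.42°  ·
  (1,4): δ = 117.47°  ·
  (1,5): δ = 84.72°  ·
  (1,6): δ = 3.00°  ✓
  (2,3): δ = 162.53°  ·
  (2,4): δ = 140.57°  ·
  (2,5): δ = 107.82°  ·
  (2,6): δ = 26.10°  ✓
  (3,4): δ = 158.05°  ·
  (3,5): δ = 125.29°  ·
  (3,6): δ = 43.57°  ·
  (4,5): δ = 147.25°  ·
  (4,6): δ = 65.53°  ·
  (5,6): δ = 98.28°  ·
antipodal pairs: 4

count = 4; pairs: (0,3), (0,4), (1,6), (2,6)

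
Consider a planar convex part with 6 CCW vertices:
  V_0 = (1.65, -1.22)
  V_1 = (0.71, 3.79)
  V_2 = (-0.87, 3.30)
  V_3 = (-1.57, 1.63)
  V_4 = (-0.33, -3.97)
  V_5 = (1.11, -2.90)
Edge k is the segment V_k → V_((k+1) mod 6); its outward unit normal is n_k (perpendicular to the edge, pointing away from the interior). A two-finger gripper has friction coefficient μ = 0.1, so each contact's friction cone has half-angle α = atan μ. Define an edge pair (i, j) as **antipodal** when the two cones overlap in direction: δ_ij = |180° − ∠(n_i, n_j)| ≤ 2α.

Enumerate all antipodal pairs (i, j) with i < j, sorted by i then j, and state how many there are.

α = atan 0.1 = 5.71°;  2α = 11.42°
n_0 = (+0.9828, +0.1844)
n_1 = (-0.2962, +0.9551)
n_2 = (-0.9223, +0.3866)
n_3 = (-0.9764, -0.2162)
n_4 = (+0.5964, -0.8027)
n_5 = (+0.9520, -0.3060)
  (0,1): δ = 83.40°  ·
  (0,2): δ = 33.37°  ·
  (0,3): δ = 1.86°  ✓
  (0,4): δ = 115.99°  ·
  (0,5): δ = 151.55°  ·
  (1,2): δ = 129.97°  ·
  (1,3): δ = 94.74°  ·
  (1,4): δ = 19.38°  ·
  (1,5): δ = 54.95°  ·
  (2,3): δ = 144.77°  ·
  (2,4): δ = 30.64°  ·
  (2,5): δ = 4.92°  ✓
  (3,4): δ = 65.87°  ·
  (3,5): δ = 30.30°  ·
  (4,5): δ = 144.43°  ·
antipodal pairs: 2

count = 2; pairs: (0,3), (2,5)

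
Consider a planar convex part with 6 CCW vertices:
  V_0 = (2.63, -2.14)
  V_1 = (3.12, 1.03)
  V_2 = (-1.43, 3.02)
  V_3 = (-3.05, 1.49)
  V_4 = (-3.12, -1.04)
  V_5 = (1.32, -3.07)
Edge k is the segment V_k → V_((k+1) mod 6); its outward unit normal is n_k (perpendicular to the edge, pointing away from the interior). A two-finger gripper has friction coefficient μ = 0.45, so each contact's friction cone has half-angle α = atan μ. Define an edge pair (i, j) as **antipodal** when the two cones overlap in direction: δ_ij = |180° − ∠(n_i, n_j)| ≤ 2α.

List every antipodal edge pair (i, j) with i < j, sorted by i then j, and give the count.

α = atan 0.45 = 24.23°;  2α = 48.46°
n_0 = (+0.9883, -0.1528)
n_1 = (+0.4007, +0.9162)
n_2 = (-0.6866, +0.7270)
n_3 = (-0.9996, +0.0277)
n_4 = (-0.4158, -0.9095)
n_5 = (+0.5789, -0.8154)
  (0,1): δ = 104.84°  ·
  (0,2): δ = 37.85°  ✓
  (0,3): δ = 7.20°  ✓
  (0,4): δ = 74.22°  ·
  (0,5): δ = 134.16°  ·
  (1,2): δ = 113.01°  ·
  (1,3): δ = 67.96°  ·
  (1,4): δ = 0.95°  ✓
  (1,5): δ = 58.99°  ·
  (2,3): δ = 134.95°  ·
  (2,4): δ = 67.93°  ·
  (2,5): δ = 7.99°  ✓
  (3,4): δ = 112.99°  ·
  (3,5): δ = 53.04°  ·
  (4,5): δ = 120.06°  ·
antipodal pairs: 4

count = 4; pairs: (0,2), (0,3), (1,4), (2,5)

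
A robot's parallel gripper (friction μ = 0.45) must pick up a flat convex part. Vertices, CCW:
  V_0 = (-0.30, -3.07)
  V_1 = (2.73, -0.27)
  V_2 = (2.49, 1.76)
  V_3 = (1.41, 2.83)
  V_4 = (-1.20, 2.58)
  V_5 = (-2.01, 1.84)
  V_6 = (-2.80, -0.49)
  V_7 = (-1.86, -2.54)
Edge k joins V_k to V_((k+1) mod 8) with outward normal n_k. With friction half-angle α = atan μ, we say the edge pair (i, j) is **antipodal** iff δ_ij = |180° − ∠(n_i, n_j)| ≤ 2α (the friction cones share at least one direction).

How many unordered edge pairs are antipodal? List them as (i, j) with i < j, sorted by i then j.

count = 8; pairs: (0,3), (0,4), (0,5), (1,5), (1,6), (2,6), (2,7), (3,7)

α = atan 0.45 = 24.23°;  2α = 48.46°
n_0 = (+0.6787, -0.7344)
n_1 = (+0.9931, +0.1174)
n_2 = (+0.7038, +0.7104)
n_3 = (-0.0953, +0.9954)
n_4 = (-0.6745, +0.7383)
n_5 = (-0.9470, +0.3211)
n_6 = (-0.9090, -0.4168)
n_7 = (-0.3217, -0.9468)
  (0,1): δ = 126.00°  ·
  (0,2): δ = 87.47°  ·
  (0,3): δ = 37.27°  ✓
  (0,4): δ = 0.33°  ✓
  (0,5): δ = 28.53°  ✓
  (0,6): δ = 71.89°  ·
  (0,7): δ = 118.49°  ·
  (1,2): δ = 141.48°  ·
  (1,3): δ = 91.27°  ·
  (1,4): δ = 54.33°  ·
  (1,5): δ = 25.47°  ✓
  (1,6): δ = 17.89°  ✓
  (1,7): δ = 64.49°  ·
  (2,3): δ = 129.80°  ·
  (2,4): δ = 92.85°  ·
  (2,5): δ = 64.00°  ·
  (2,6): δ = 20.63°  ✓
  (2,7): δ = 25.97°  ✓
  (3,4): δ = 143.06°  ·
  (3,5): δ = 114.20°  ·
  (3,6): δ = 70.84°  ·
  (3,7): δ = 24.24°  ✓
  (4,5): δ = 151.14°  ·
  (4,6): δ = 107.78°  ·
  (4,7): δ = 61.18°  ·
  (5,6): δ = 136.64°  ·
  (5,7): δ = 90.04°  ·
  (6,7): δ = 133.40°  ·
antipodal pairs: 8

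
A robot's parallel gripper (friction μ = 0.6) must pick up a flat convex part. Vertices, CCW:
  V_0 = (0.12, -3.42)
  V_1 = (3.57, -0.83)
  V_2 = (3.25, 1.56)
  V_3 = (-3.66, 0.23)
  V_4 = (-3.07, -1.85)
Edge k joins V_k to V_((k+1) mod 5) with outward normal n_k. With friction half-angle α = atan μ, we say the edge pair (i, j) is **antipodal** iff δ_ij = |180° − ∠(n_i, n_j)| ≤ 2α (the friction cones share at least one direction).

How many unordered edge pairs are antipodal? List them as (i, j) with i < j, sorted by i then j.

count = 4; pairs: (0,2), (1,3), (1,4), (2,4)

α = atan 0.6 = 30.96°;  2α = 61.93°
n_0 = (+0.6004, -0.7997)
n_1 = (+0.9912, +0.1327)
n_2 = (-0.1890, +0.9820)
n_3 = (-0.9620, -0.2729)
n_4 = (-0.4416, -0.8972)
  (0,1): δ = 119.27°  ·
  (0,2): δ = 26.00°  ✓
  (0,3): δ = 68.94°  ·
  (0,4): δ = 116.90°  ·
  (1,2): δ = 86.73°  ·
  (1,3): δ = 8.21°  ✓
  (1,4): δ = 56.17°  ✓
  (2,3): δ = 85.06°  ·
  (2,4): δ = 37.10°  ✓
  (3,4): δ = 132.04°  ·
antipodal pairs: 4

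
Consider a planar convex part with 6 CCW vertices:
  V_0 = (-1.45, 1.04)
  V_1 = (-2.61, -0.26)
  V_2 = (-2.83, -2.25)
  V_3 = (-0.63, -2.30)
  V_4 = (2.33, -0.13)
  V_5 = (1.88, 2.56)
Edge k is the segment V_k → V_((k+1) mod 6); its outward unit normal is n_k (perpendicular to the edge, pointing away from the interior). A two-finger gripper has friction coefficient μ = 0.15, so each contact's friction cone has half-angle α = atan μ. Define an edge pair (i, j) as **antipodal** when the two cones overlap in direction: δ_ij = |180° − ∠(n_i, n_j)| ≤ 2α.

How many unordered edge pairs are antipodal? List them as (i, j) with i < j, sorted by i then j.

α = atan 0.15 = 8.53°;  2α = 17.06°
n_0 = (-0.7461, +0.6658)
n_1 = (-0.9939, +0.1099)
n_2 = (-0.0227, -0.9997)
n_3 = (+0.5912, -0.8065)
n_4 = (+0.9863, +0.1650)
n_5 = (-0.4152, +0.9097)
  (0,1): δ = 144.57°  ·
  (0,2): δ = 49.56°  ·
  (0,3): δ = 12.01°  ✓
  (0,4): δ = 51.24°  ·
  (0,5): δ = 156.28°  ·
  (1,2): δ = 84.99°  ·
  (1,3): δ = 47.45°  ·
  (1,4): δ = 15.81°  ✓
  (1,5): δ = 120.84°  ·
  (2,3): δ = 142.45°  ·
  (2,4): δ = 79.20°  ·
  (2,5): δ = 25.84°  ·
  (3,4): δ = 116.75°  ·
  (3,5): δ = 11.71°  ✓
  (4,5): δ = 74.96°  ·
antipodal pairs: 3

count = 3; pairs: (0,3), (1,4), (3,5)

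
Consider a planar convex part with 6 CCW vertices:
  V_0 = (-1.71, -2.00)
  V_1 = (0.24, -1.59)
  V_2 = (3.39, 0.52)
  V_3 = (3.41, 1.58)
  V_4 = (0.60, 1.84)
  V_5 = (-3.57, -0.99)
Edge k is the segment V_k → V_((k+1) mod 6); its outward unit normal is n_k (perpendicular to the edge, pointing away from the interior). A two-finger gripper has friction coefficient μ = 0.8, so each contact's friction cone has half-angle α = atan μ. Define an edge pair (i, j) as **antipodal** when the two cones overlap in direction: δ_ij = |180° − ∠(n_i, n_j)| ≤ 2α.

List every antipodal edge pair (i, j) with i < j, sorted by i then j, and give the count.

α = atan 0.8 = 38.66°;  2α = 77.32°
n_0 = (+0.2058, -0.9786)
n_1 = (+0.5565, -0.8308)
n_2 = (+0.9998, -0.0189)
n_3 = (+0.0921, +0.9957)
n_4 = (-0.5615, +0.8274)
n_5 = (-0.4772, -0.8788)
  (0,1): δ = 158.06°  ·
  (0,2): δ = 102.95°  ·
  (0,3): δ = 17.16°  ✓
  (0,4): δ = 22.29°  ✓
  (0,5): δ = 139.62°  ·
  (1,2): δ = 124.90°  ·
  (1,3): δ = 39.10°  ✓
  (1,4): δ = 0.35°  ✓
  (1,5): δ = 117.68°  ·
  (2,3): δ = 94.21°  ·
  (2,4): δ = 54.76°  ✓
  (2,5): δ = 62.58°  ✓
  (3,4): δ = 140.55°  ·
  (3,5): δ = 23.22°  ✓
  (4,5): δ = 62.67°  ✓
antipodal pairs: 8

count = 8; pairs: (0,3), (0,4), (1,3), (1,4), (2,4), (2,5), (3,5), (4,5)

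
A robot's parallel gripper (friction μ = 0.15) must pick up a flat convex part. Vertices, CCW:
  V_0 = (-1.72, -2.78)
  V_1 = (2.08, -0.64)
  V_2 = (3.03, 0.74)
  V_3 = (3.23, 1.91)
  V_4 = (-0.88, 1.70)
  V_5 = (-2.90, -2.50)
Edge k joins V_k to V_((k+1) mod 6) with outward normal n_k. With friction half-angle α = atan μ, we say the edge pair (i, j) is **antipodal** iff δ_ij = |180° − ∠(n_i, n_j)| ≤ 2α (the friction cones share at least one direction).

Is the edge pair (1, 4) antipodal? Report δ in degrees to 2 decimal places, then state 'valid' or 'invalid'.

α = atan 0.15 = 8.53°;  2α = 17.06°
edge 1: e_1 = (+0.95, +1.38);  n_1 = (+0.8237, -0.5670)
edge 4: e_4 = (-2.02, -4.20);  n_4 = (-0.9012, +0.4334)
∠(n_1, n_4) = 171.14°
δ = |180° − 171.14°| = 8.86°
8.86° ≤ 2α = 17.06°  →  valid

δ = 8.86°, valid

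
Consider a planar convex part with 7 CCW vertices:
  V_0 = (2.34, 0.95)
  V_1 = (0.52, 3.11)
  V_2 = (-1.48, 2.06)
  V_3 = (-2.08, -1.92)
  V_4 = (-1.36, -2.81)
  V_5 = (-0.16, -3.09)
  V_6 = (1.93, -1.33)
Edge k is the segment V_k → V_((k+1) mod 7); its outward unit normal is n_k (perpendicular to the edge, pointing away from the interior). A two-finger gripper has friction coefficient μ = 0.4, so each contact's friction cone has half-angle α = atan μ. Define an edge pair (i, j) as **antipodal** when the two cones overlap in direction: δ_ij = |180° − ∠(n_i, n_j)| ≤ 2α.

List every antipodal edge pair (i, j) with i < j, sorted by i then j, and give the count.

count = 6; pairs: (0,3), (0,4), (1,4), (1,5), (2,5), (2,6)

α = atan 0.4 = 21.80°;  2α = 43.60°
n_0 = (+0.7647, +0.6444)
n_1 = (-0.4648, +0.8854)
n_2 = (-0.9888, +0.1491)
n_3 = (-0.7774, -0.6289)
n_4 = (-0.2272, -0.9738)
n_5 = (+0.6441, -0.7649)
n_6 = (+0.9842, -0.1770)
  (0,1): δ = 102.42°  ·
  (0,2): δ = 48.69°  ·
  (0,3): δ = 1.14°  ✓
  (0,4): δ = 36.75°  ✓
  (0,5): δ = 89.98°  ·
  (0,6): δ = 129.69°  ·
  (1,2): δ = 126.27°  ·
  (1,3): δ = 78.73°  ·
  (1,4): δ = 40.83°  ✓
  (1,5): δ = 12.40°  ✓
  (1,6): δ = 52.11°  ·
  (2,3): δ = 132.45°  ·
  (2,4): δ = 94.56°  ·
  (2,5): δ = 41.33°  ✓
  (2,6): δ = 1.62°  ✓
  (3,4): δ = 142.11°  ·
  (3,5): δ = 88.87°  ·
  (3,6): δ = 49.17°  ·
  (4,5): δ = 126.77°  ·
  (4,6): δ = 87.06°  ·
  (5,6): δ = 140.30°  ·
antipodal pairs: 6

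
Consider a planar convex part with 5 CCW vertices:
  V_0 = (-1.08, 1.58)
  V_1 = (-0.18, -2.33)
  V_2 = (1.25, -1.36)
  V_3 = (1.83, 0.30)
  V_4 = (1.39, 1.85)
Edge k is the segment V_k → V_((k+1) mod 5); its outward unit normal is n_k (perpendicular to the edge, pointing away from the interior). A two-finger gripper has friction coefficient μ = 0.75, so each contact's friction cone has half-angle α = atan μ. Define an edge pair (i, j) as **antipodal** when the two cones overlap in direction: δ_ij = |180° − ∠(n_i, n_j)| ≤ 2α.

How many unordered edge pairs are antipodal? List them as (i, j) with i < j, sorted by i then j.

count = 5; pairs: (0,1), (0,2), (0,3), (1,4), (2,4)

α = atan 0.75 = 36.87°;  2α = 73.74°
n_0 = (-0.9745, -0.2243)
n_1 = (+0.5614, -0.8276)
n_2 = (+0.9440, -0.3298)
n_3 = (+0.9620, +0.2731)
n_4 = (-0.1087, +0.9941)
  (0,1): δ = 68.81°  ✓
  (0,2): δ = 32.22°  ✓
  (0,3): δ = 2.89°  ✓
  (0,4): δ = 83.28°  ·
  (1,2): δ = 143.41°  ·
  (1,3): δ = 108.30°  ·
  (1,4): δ = 27.91°  ✓
  (2,3): δ = 144.89°  ·
  (2,4): δ = 64.50°  ✓
  (3,4): δ = 99.61°  ·
antipodal pairs: 5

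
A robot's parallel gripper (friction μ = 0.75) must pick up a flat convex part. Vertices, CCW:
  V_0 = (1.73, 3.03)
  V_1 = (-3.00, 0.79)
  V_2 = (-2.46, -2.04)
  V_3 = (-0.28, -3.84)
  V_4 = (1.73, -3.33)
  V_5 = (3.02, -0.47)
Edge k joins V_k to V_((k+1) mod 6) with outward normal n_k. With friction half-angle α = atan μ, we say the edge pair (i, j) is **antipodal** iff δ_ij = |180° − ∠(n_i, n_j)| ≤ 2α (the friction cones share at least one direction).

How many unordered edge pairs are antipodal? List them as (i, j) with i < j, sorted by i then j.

α = atan 0.75 = 36.87°;  2α = 73.74°
n_0 = (-0.4280, +0.9038)
n_1 = (-0.9823, -0.1874)
n_2 = (-0.6367, -0.7711)
n_3 = (+0.2459, -0.9693)
n_4 = (+0.9116, -0.4112)
n_5 = (+0.9383, +0.3458)
  (0,1): δ = 104.54°  ·
  (0,2): δ = 64.89°  ✓
  (0,3): δ = 11.10°  ✓
  (0,4): δ = 40.38°  ✓
  (0,5): δ = 84.89°  ·
  (1,2): δ = 140.35°  ·
  (1,3): δ = 86.57°  ·
  (1,4): δ = 35.08°  ✓
  (1,5): δ = 9.43°  ✓
  (2,3): δ = 126.22°  ·
  (2,4): δ = 74.73°  ·
  (2,5): δ = 30.22°  ✓
  (3,4): δ = 128.51°  ·
  (3,5): δ = 84.00°  ·
  (4,5): δ = 135.49°  ·
antipodal pairs: 6

count = 6; pairs: (0,2), (0,3), (0,4), (1,4), (1,5), (2,5)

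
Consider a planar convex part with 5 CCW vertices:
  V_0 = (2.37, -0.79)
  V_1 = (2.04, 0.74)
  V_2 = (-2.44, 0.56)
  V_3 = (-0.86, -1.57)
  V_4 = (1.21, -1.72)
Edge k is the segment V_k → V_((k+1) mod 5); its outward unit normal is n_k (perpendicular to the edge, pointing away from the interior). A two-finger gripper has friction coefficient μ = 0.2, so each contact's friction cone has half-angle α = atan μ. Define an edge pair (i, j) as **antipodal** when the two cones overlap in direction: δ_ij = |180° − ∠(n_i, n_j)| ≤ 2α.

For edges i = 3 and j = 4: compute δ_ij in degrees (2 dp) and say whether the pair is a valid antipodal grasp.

α = atan 0.2 = 11.31°;  2α = 22.62°
edge 3: e_3 = (+2.07, -0.15);  n_3 = (-0.0723, -0.9974)
edge 4: e_4 = (+1.16, +0.93);  n_4 = (+0.6255, -0.7802)
∠(n_3, n_4) = 42.86°
δ = |180° − 42.86°| = 137.14°
137.14° > 2α = 22.62°  →  invalid

δ = 137.14°, invalid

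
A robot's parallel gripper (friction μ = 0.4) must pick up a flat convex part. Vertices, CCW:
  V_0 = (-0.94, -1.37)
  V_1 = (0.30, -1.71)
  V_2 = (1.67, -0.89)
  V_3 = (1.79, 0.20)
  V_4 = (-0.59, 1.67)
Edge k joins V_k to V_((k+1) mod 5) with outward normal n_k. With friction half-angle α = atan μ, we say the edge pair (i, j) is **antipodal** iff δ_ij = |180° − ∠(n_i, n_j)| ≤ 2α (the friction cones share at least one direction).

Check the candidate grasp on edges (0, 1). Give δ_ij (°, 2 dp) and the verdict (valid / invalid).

α = atan 0.4 = 21.80°;  2α = 43.60°
edge 0: e_0 = (+1.24, -0.34);  n_0 = (-0.2644, -0.9644)
edge 1: e_1 = (+1.37, +0.82);  n_1 = (+0.5136, -0.8580)
∠(n_0, n_1) = 46.24°
δ = |180° − 46.24°| = 133.76°
133.76° > 2α = 43.60°  →  invalid

δ = 133.76°, invalid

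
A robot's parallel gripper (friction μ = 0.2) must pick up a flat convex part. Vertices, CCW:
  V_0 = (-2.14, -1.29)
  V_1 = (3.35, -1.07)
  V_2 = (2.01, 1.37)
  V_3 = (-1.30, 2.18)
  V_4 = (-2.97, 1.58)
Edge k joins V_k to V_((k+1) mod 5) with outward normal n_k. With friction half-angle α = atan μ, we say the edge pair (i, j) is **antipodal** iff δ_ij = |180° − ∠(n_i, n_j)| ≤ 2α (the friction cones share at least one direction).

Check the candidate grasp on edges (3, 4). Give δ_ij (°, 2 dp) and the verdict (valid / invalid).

α = atan 0.2 = 11.31°;  2α = 22.62°
edge 3: e_3 = (-1.67, -0.60);  n_3 = (-0.3381, +0.9411)
edge 4: e_4 = (+0.83, -2.87);  n_4 = (-0.9606, -0.2778)
∠(n_3, n_4) = 86.37°
δ = |180° − 86.37°| = 93.63°
93.63° > 2α = 22.62°  →  invalid

δ = 93.63°, invalid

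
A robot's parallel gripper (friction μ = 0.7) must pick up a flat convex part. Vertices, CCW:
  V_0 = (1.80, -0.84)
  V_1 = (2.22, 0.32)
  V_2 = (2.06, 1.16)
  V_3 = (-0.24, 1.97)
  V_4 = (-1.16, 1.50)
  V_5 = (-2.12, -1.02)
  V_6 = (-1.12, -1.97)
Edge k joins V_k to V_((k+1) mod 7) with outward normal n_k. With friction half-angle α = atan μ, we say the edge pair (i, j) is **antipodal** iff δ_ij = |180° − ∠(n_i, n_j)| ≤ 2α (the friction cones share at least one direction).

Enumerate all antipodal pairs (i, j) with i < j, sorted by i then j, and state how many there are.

count = 9; pairs: (0,3), (0,4), (0,5), (1,4), (1,5), (2,5), (2,6), (3,6), (4,6)

α = atan 0.7 = 34.99°;  2α = 69.98°
n_0 = (+0.9403, -0.3404)
n_1 = (+0.9823, +0.1871)
n_2 = (+0.3322, +0.9432)
n_3 = (-0.4549, +0.8905)
n_4 = (-0.9345, +0.3560)
n_5 = (-0.6887, -0.7250)
n_6 = (+0.3609, -0.9326)
  (0,1): δ = 149.31°  ·
  (0,2): δ = 89.50°  ·
  (0,3): δ = 43.04°  ✓
  (0,4): δ = 0.95°  ✓
  (0,5): δ = 66.37°  ✓
  (0,6): δ = 131.06°  ·
  (1,2): δ = 120.19°  ·
  (1,3): δ = 73.72°  ·
  (1,4): δ = 31.64°  ✓
  (1,5): δ = 35.68°  ✓
  (1,6): δ = 100.37°  ·
  (2,3): δ = 133.54°  ·
  (2,4): δ = 91.45°  ·
  (2,5): δ = 24.13°  ✓
  (2,6): δ = 40.56°  ✓
  (3,4): δ = 137.92°  ·
  (3,5): δ = 70.59°  ·
  (3,6): δ = 5.91°  ✓
  (4,5): δ = 112.68°  ·
  (4,6): δ = 47.99°  ✓
  (5,6): δ = 115.31°  ·
antipodal pairs: 9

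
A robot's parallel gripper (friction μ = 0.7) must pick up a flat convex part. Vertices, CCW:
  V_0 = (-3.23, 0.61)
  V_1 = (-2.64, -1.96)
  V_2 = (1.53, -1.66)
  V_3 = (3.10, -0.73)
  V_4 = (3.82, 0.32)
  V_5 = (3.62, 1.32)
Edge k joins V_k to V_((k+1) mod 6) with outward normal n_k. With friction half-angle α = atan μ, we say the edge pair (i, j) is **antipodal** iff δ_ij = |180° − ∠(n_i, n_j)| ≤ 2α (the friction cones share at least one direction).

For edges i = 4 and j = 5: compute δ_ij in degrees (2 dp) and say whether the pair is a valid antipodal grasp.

α = atan 0.7 = 34.99°;  2α = 69.98°
edge 4: e_4 = (-0.20, +1.00);  n_4 = (+0.9806, +0.1961)
edge 5: e_5 = (-6.85, -0.71);  n_5 = (-0.1031, +0.9947)
∠(n_4, n_5) = 84.61°
δ = |180° − 84.61°| = 95.39°
95.39° > 2α = 69.98°  →  invalid

δ = 95.39°, invalid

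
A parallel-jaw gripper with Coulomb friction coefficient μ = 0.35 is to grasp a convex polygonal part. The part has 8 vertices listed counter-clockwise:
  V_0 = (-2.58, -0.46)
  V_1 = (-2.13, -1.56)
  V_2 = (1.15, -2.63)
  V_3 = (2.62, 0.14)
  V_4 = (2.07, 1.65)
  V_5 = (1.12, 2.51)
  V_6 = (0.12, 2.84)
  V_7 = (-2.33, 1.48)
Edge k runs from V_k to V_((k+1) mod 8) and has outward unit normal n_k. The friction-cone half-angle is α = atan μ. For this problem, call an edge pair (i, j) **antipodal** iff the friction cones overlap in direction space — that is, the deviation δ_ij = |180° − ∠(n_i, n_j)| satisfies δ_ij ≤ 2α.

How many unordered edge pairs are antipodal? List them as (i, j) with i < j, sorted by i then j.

α = atan 0.35 = 19.29°;  2α = 38.58°
n_0 = (-0.9255, -0.3786)
n_1 = (-0.3101, -0.9507)
n_2 = (+0.8833, -0.4688)
n_3 = (+0.9396, +0.3422)
n_4 = (+0.6711, +0.7414)
n_5 = (+0.3134, +0.9496)
n_6 = (-0.4853, +0.8743)
n_7 = (-0.9918, +0.1278)
  (0,1): δ = 130.32°  ·
  (0,2): δ = 50.20°  ·
  (0,3): δ = 2.24°  ✓
  (0,4): δ = 25.60°  ✓
  (0,5): δ = 49.49°  ·
  (0,6): δ = 96.79°  ·
  (0,7): δ = 150.41°  ·
  (1,2): δ = 99.89°  ·
  (1,3): δ = 51.92°  ·
  (1,4): δ = 24.09°  ✓
  (1,5): δ = 0.20°  ✓
  (1,6): δ = 47.10°  ·
  (1,7): δ = 100.72°  ·
  (2,3): δ = 132.03°  ·
  (2,4): δ = 104.20°  ·
  (2,5): δ = 80.31°  ·
  (2,6): δ = 33.01°  ✓
  (2,7): δ = 20.61°  ✓
  (3,4): δ = 152.17°  ·
  (3,5): δ = 128.28°  ·
  (3,6): δ = 80.98°  ·
  (3,7): δ = 27.36°  ✓
  (4,5): δ = 156.11°  ·
  (4,6): δ = 108.81°  ·
  (4,7): δ = 55.19°  ·
  (5,6): δ = 132.70°  ·
  (5,7): δ = 79.08°  ·
  (6,7): δ = 126.38°  ·
antipodal pairs: 7

count = 7; pairs: (0,3), (0,4), (1,4), (1,5), (2,6), (2,7), (3,7)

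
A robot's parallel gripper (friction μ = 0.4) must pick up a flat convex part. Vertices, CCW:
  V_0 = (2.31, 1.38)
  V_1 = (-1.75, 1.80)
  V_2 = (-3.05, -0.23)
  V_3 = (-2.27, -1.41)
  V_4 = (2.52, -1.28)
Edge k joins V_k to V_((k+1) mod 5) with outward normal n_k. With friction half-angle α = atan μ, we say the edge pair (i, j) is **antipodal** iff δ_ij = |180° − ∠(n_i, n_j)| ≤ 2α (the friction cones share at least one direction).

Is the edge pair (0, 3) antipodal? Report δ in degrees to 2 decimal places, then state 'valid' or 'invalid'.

α = atan 0.4 = 21.80°;  2α = 43.60°
edge 0: e_0 = (-4.06, +0.42);  n_0 = (+0.1029, +0.9947)
edge 3: e_3 = (+4.79, +0.13);  n_3 = (+0.0271, -0.9996)
∠(n_0, n_3) = 172.54°
δ = |180° − 172.54°| = 7.46°
7.46° ≤ 2α = 43.60°  →  valid

δ = 7.46°, valid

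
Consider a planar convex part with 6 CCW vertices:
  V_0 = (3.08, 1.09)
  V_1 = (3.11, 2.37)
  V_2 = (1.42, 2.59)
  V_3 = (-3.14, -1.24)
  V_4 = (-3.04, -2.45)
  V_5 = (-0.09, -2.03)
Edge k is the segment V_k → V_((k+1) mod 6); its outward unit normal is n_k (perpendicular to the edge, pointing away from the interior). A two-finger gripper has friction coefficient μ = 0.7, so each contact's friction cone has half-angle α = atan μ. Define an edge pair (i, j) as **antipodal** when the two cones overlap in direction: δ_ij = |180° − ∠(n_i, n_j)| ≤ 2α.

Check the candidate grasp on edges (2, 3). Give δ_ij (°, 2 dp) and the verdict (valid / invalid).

α = atan 0.7 = 34.99°;  2α = 69.98°
edge 2: e_2 = (-4.56, -3.83);  n_2 = (-0.6432, +0.7657)
edge 3: e_3 = (+0.10, -1.21);  n_3 = (-0.9966, -0.0824)
∠(n_2, n_3) = 54.70°
δ = |180° − 54.70°| = 125.30°
125.30° > 2α = 69.98°  →  invalid

δ = 125.30°, invalid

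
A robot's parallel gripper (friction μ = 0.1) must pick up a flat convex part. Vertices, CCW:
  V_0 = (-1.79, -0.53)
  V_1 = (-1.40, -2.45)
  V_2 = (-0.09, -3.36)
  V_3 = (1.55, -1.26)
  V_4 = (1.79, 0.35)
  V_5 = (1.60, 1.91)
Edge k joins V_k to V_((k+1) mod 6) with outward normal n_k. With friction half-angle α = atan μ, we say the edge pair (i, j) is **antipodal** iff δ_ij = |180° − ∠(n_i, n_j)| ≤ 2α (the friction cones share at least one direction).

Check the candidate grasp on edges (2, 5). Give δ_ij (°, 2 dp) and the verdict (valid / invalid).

δ = 16.27°, invalid

α = atan 0.1 = 5.71°;  2α = 11.42°
edge 2: e_2 = (+1.64, +2.10);  n_2 = (+0.7881, -0.6155)
edge 5: e_5 = (-3.39, -2.44);  n_5 = (-0.5842, +0.8116)
∠(n_2, n_5) = 163.73°
δ = |180° − 163.73°| = 16.27°
16.27° > 2α = 11.42°  →  invalid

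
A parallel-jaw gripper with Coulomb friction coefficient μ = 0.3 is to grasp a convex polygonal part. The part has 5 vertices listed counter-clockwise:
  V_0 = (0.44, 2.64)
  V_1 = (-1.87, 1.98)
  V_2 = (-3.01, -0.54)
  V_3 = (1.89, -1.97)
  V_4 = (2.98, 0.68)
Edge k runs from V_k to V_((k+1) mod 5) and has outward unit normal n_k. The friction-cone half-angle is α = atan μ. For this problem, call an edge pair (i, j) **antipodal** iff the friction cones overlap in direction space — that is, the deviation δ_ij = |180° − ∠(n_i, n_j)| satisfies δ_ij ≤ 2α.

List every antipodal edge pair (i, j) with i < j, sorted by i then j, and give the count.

count = 3; pairs: (0,2), (1,3), (2,4)

α = atan 0.3 = 16.70°;  2α = 33.40°
n_0 = (-0.2747, +0.9615)
n_1 = (-0.9111, +0.4122)
n_2 = (-0.2802, -0.9600)
n_3 = (+0.9248, -0.3804)
n_4 = (+0.6109, +0.7917)
  (0,1): δ = 130.29°  ·
  (0,2): δ = 32.21°  ✓
  (0,3): δ = 51.70°  ·
  (0,4): δ = 126.40°  ·
  (1,2): δ = 81.93°  ·
  (1,3): δ = 1.98°  ✓
  (1,4): δ = 76.69°  ·
  (2,3): δ = 96.09°  ·
  (2,4): δ = 21.39°  ✓
  (3,4): δ = 105.30°  ·
antipodal pairs: 3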